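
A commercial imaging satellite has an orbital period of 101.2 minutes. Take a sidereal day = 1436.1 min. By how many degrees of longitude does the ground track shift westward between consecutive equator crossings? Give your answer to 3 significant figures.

25.4°

T = 101.2 min = 6072.0 s.
During one orbit Earth rotates (6072.0 / 86166) × 360° = 25.37°.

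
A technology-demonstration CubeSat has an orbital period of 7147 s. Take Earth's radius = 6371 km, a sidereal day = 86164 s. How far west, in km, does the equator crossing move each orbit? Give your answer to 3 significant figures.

During one orbit Earth rotates (7147.0 / 86164) × 360° = 29.86°.
At the equator that is 29.86° × (2π·6371/360) km/° = 29.86 × 111.2 = 3320 km.

3320 km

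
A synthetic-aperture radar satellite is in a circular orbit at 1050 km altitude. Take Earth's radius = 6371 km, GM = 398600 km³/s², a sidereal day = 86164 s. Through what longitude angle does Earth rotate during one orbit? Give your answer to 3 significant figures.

26.6°

Semi-major axis a = 6371 + 1050 = 7421 km. Period T = 2π√(a³/μ) = 2π√(7421³/398600) = 6362.2 s = 106.04 min.
During one orbit Earth rotates (6362.2 / 86164) × 360° = 26.58°.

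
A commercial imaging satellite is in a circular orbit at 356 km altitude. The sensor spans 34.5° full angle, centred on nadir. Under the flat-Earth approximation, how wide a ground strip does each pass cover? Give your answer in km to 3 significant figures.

221 km

Half-angle = 34.5°/2 = 17.25°.
Swath width ≈ 2h·tan(θ/2) = 2 × 356 × tan(17.25°) = 221.1 km.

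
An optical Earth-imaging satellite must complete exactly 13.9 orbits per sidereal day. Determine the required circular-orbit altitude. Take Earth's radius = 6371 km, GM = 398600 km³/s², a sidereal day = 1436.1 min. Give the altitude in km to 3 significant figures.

923 km

Required period T = 86166 / 13.9 = 6199.0 s.
From T = 2π√(a³/μ): a = (μ T²/4π²)^(1/3) = (398600 × 6199.0² / 4π²)^(1/3) = 7294 km.
Altitude h = a − R = 7294 − 6371 = 923 km.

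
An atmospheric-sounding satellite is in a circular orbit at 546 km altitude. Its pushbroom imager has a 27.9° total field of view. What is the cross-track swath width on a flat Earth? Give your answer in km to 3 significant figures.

271 km

Half-angle = 27.9°/2 = 13.95°.
Swath width ≈ 2h·tan(θ/2) = 2 × 546 × tan(13.95°) = 271.3 km.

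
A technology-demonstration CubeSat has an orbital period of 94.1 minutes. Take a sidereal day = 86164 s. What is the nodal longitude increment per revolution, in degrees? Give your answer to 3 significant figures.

T = 94.1 min = 5646.0 s.
During one orbit Earth rotates (5646.0 / 86164) × 360° = 23.59°.

23.6°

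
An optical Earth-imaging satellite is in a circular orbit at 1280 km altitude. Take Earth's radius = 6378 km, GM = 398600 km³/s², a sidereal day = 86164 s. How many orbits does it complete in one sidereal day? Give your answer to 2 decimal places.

Semi-major axis a = 6378 + 1280 = 7658 km. Period T = 2π√(a³/μ) = 2π√(7658³/398600) = 6669.4 s = 111.16 min.
Orbits per sidereal day = 86164 / 6669.4 = 12.919.

12.92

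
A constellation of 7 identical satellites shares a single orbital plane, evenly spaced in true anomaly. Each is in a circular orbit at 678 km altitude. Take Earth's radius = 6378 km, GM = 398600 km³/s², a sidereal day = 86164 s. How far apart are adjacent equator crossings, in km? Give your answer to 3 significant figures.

392 km

Semi-major axis a = 6378 + 678 = 7056 km. Period T = 2π√(a³/μ) = 2π√(7056³/398600) = 5898.6 s = 98.31 min.
Single-satellite node shift = (5898.6/86164) × 360° = 24.64°.
With 7 satellites evenly phased, successive equator crossings are 24.64/7 = 3.521° apart.
That is 3.521 × 111.3 = 392 km at the equator.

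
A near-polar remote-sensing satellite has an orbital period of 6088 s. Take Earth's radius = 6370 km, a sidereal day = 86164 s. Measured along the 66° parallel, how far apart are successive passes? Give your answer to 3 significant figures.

Node shift per orbit = (6088.0/86164) × 360° = 25.44°.
Equatorial spacing = 25.44 × 111.2 km/° = 2828 km.
At 66° latitude, spacing = 2828 × cos(66°) = 1150 km.

1150 km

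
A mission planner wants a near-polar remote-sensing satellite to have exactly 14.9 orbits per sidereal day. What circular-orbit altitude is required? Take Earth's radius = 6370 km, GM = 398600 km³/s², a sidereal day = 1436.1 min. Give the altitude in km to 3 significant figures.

593 km

Required period T = 86166 / 14.9 = 5783.0 s.
From T = 2π√(a³/μ): a = (μ T²/4π²)^(1/3) = (398600 × 5783.0² / 4π²)^(1/3) = 6963 km.
Altitude h = a − R = 6963 − 6370 = 593 km.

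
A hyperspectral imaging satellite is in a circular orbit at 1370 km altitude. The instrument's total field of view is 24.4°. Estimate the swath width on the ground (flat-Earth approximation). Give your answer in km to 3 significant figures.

Half-angle = 24.4°/2 = 12.2°.
Swath width ≈ 2h·tan(θ/2) = 2 × 1370 × tan(12.2°) = 592.4 km.

592 km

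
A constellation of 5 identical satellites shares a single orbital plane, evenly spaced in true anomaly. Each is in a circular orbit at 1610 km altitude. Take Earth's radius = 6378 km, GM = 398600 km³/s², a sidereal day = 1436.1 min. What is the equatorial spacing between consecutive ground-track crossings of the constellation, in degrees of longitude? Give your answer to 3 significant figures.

5.94°

Semi-major axis a = 6378 + 1610 = 7988 km. Period T = 2π√(a³/μ) = 2π√(7988³/398600) = 7105.1 s = 118.42 min.
Single-satellite node shift = (7105.1/86166) × 360° = 29.68°.
With 5 satellites evenly phased, successive equator crossings are 29.68/5 = 5.937° apart.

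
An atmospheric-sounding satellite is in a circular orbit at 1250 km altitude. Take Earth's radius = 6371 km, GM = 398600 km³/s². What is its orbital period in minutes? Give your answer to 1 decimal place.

Semi-major axis a = 6371 + 1250 = 7621 km. Period T = 2π√(a³/μ) = 2π√(7621³/398600) = 6621.1 s = 110.35 min.

110.4 min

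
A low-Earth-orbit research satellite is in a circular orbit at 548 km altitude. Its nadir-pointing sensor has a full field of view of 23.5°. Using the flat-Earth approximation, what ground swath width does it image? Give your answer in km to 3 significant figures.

Half-angle = 23.5°/2 = 11.75°.
Swath width ≈ 2h·tan(θ/2) = 2 × 548 × tan(11.75°) = 228.0 km.

228 km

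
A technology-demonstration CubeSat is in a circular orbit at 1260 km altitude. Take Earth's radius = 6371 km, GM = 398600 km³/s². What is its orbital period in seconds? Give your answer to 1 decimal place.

Semi-major axis a = 6371 + 1260 = 7631 km. Period T = 2π√(a³/μ) = 2π√(7631³/398600) = 6634.1 s = 110.57 min.

6634.1 seconds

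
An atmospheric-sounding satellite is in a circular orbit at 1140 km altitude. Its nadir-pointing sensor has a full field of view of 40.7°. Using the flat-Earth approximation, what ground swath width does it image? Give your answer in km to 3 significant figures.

846 km

Half-angle = 40.7°/2 = 20.35°.
Swath width ≈ 2h·tan(θ/2) = 2 × 1140 × tan(20.35°) = 845.7 km.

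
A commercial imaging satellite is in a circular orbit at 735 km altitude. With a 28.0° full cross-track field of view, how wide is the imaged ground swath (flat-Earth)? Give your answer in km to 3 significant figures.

367 km

Half-angle = 28.0°/2 = 14°.
Swath width ≈ 2h·tan(θ/2) = 2 × 735 × tan(14°) = 366.5 km.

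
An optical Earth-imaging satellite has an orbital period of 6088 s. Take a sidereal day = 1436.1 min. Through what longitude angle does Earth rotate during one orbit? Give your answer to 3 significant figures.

During one orbit Earth rotates (6088.0 / 86166) × 360° = 25.44°.

25.4°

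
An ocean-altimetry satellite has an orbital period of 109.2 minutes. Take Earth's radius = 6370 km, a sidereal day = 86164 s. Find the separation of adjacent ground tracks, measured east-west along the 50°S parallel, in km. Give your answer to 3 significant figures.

T = 109.2 min = 6552.0 s.
Node shift per orbit = (6552.0/86164) × 360° = 27.37°.
Equatorial spacing = 27.37 × 111.2 km/° = 3043 km.
At 50° latitude, spacing = 3043 × cos(50°) = 1956 km.

1960 km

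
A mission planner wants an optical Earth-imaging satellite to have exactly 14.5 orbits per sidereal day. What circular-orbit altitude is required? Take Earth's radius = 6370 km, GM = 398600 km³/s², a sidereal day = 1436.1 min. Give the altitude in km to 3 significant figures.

Required period T = 86166 / 14.5 = 5942.5 s.
From T = 2π√(a³/μ): a = (μ T²/4π²)^(1/3) = (398600 × 5942.5² / 4π²)^(1/3) = 7091 km.
Altitude h = a − R = 7091 − 6370 = 721 km.

721 km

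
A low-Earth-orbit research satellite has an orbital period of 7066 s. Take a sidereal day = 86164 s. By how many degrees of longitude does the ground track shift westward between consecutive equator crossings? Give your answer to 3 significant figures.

29.5°

During one orbit Earth rotates (7066.0 / 86164) × 360° = 29.52°.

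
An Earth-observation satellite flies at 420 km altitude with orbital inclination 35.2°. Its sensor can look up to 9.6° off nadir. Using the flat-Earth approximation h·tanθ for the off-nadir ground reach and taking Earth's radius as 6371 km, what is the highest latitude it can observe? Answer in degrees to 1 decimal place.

For a prograde orbit the ground track reaches latitude ±i = ±35.2°.
Sensor half-swath on the ground ≈ 420·tan(9.6°) = 71 km = 0.64° of latitude.
Maximum observable latitude ≈ 35.2 + 0.64 = 35.8°.

35.8°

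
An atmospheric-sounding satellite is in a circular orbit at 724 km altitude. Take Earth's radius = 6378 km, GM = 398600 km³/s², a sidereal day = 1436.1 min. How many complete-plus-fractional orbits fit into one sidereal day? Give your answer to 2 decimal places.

Semi-major axis a = 6378 + 724 = 7102 km. Period T = 2π√(a³/μ) = 2π√(7102³/398600) = 5956.4 s = 99.27 min.
Orbits per sidereal day = 86166 / 5956.4 = 14.466.

14.47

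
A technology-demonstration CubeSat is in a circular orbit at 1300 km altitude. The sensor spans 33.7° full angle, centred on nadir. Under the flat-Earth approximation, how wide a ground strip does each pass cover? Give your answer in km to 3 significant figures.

787 km

Half-angle = 33.7°/2 = 16.85°.
Swath width ≈ 2h·tan(θ/2) = 2 × 1300 × tan(16.85°) = 787.5 km.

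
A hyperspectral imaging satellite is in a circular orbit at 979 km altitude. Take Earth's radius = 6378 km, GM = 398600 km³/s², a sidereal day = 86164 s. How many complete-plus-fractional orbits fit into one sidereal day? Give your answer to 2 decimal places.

13.72

Semi-major axis a = 6378 + 979 = 7357 km. Period T = 2π√(a³/μ) = 2π√(7357³/398600) = 6280.0 s = 104.67 min.
Orbits per sidereal day = 86164 / 6280.0 = 13.720.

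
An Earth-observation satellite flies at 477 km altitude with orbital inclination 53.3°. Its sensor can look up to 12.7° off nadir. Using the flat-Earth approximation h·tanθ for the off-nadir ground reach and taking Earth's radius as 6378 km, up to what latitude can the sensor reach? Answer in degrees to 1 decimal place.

54.3°

For a prograde orbit the ground track reaches latitude ±i = ±53.3°.
Sensor half-swath on the ground ≈ 477·tan(12.7°) = 107 km = 0.97° of latitude.
Maximum observable latitude ≈ 53.3 + 0.97 = 54.3°.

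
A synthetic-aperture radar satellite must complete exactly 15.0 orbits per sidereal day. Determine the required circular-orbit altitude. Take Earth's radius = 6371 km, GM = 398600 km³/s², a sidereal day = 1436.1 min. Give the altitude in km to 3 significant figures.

561 km

Required period T = 86166 / 15.0 = 5744.4 s.
From T = 2π√(a³/μ): a = (μ T²/4π²)^(1/3) = (398600 × 5744.4² / 4π²)^(1/3) = 6932 km.
Altitude h = a − R = 6932 − 6371 = 561 km.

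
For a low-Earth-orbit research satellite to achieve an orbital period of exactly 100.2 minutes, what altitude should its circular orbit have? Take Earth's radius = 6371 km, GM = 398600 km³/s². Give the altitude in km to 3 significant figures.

775 km

T = 100.2 min = 6012.0 s.
From T = 2π√(a³/μ): a = (μ T²/4π²)^(1/3) = (398600 × 6012.0² / 4π²)^(1/3) = 7146 km.
Altitude h = a − R = 7146 − 6371 = 775 km.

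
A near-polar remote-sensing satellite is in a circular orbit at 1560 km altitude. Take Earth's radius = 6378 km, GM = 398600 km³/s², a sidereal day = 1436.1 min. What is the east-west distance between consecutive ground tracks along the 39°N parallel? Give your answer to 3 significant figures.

2540 km

Semi-major axis a = 6378 + 1560 = 7938 km. Period T = 2π√(a³/μ) = 2π√(7938³/398600) = 7038.5 s = 117.31 min.
Node shift per orbit = (7038.5/86166) × 360° = 29.41°.
Equatorial spacing = 29.41 × 111.3 km/° = 3273 km.
At 39° latitude, spacing = 3273 × cos(39°) = 2544 km.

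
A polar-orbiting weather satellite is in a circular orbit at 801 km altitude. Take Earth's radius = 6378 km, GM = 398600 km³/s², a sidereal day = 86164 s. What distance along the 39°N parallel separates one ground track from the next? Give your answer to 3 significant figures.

2190 km

Semi-major axis a = 6378 + 801 = 7179 km. Period T = 2π√(a³/μ) = 2π√(7179³/398600) = 6053.5 s = 100.89 min.
Node shift per orbit = (6053.5/86164) × 360° = 25.29°.
Equatorial spacing = 25.29 × 111.3 km/° = 2815 km.
At 39° latitude, spacing = 2815 × cos(39°) = 2188 km.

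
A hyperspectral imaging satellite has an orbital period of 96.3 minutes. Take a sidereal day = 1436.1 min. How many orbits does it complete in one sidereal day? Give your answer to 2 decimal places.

14.91

T = 96.3 min = 5778.0 s.
Orbits per sidereal day = 86166 / 5778.0 = 14.913.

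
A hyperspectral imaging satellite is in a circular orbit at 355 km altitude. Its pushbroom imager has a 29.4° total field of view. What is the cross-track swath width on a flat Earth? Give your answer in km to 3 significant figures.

Half-angle = 29.4°/2 = 14.7°.
Swath width ≈ 2h·tan(θ/2) = 2 × 355 × tan(14.7°) = 186.3 km.

186 km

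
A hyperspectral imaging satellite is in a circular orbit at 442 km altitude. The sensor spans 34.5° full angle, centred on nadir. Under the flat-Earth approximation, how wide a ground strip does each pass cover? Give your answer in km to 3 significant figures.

Half-angle = 34.5°/2 = 17.25°.
Swath width ≈ 2h·tan(θ/2) = 2 × 442 × tan(17.25°) = 274.5 km.

274 km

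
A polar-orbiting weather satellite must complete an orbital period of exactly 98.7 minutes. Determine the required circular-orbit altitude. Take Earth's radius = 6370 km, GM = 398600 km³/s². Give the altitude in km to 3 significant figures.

T = 98.7 min = 5922.0 s.
From T = 2π√(a³/μ): a = (μ T²/4π²)^(1/3) = (398600 × 5922.0² / 4π²)^(1/3) = 7075 km.
Altitude h = a − R = 7075 − 6370 = 705 km.

705 km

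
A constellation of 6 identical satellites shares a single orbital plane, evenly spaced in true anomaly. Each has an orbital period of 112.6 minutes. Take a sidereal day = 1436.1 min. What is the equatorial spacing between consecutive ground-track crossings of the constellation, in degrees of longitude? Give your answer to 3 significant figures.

T = 112.6 min = 6756.0 s.
Single-satellite node shift = (6756.0/86166) × 360° = 28.23°.
With 6 satellites evenly phased, successive equator crossings are 28.23/6 = 4.704° apart.

4.70°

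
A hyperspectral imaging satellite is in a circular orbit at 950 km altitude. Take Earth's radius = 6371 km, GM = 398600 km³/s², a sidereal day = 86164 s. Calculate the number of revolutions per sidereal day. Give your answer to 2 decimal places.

Semi-major axis a = 6371 + 950 = 7321 km. Period T = 2π√(a³/μ) = 2π√(7321³/398600) = 6234.0 s = 103.90 min.
Orbits per sidereal day = 86164 / 6234.0 = 13.822.

13.82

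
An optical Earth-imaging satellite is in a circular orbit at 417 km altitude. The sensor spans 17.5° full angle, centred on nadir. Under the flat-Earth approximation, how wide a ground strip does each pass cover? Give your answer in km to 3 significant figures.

Half-angle = 17.5°/2 = 8.75°.
Swath width ≈ 2h·tan(θ/2) = 2 × 417 × tan(8.75°) = 128.4 km.

128 km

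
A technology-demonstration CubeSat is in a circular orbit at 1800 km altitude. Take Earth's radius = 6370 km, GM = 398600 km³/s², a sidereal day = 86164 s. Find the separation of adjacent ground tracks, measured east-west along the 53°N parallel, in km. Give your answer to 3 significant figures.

Semi-major axis a = 6370 + 1800 = 8170 km. Period T = 2π√(a³/μ) = 2π√(8170³/398600) = 7349.3 s = 122.49 min.
Node shift per orbit = (7349.3/86164) × 360° = 30.71°.
Equatorial spacing = 30.71 × 111.2 km/° = 3414 km.
At 53° latitude, spacing = 3414 × cos(53°) = 2054 km.

2050 km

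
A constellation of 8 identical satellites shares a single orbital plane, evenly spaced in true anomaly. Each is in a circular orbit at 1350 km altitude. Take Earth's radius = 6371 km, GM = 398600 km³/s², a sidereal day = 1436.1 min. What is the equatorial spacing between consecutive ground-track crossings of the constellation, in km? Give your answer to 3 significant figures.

Semi-major axis a = 6371 + 1350 = 7721 km. Period T = 2π√(a³/μ) = 2π√(7721³/398600) = 6751.8 s = 112.53 min.
Single-satellite node shift = (6751.8/86166) × 360° = 28.21°.
With 8 satellites evenly phased, successive equator crossings are 28.21/8 = 3.526° apart.
That is 3.526 × 111.2 = 392 km at the equator.

392 km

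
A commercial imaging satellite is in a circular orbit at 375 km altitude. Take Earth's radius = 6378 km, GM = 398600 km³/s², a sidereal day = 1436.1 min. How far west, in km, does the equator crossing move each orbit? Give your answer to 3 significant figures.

Semi-major axis a = 6378 + 375 = 6753 km. Period T = 2π√(a³/μ) = 2π√(6753³/398600) = 5522.8 s = 92.05 min.
During one orbit Earth rotates (5522.8 / 86166) × 360° = 23.07°.
At the equator that is 23.07° × (2π·6378/360) km/° = 23.07 × 111.3 = 2569 km.

2570 km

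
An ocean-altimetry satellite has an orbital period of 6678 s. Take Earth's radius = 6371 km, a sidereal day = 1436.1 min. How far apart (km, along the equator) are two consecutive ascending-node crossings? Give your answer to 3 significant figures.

During one orbit Earth rotates (6678.0 / 86166) × 360° = 27.90°.
At the equator that is 27.90° × (2π·6371/360) km/° = 27.90 × 111.2 = 3102 km.

3100 km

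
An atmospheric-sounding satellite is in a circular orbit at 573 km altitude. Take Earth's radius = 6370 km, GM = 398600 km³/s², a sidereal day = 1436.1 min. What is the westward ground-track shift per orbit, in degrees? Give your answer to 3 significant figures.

24.1°

Semi-major axis a = 6370 + 573 = 6943 km. Period T = 2π√(a³/μ) = 2π√(6943³/398600) = 5757.5 s = 95.96 min.
During one orbit Earth rotates (5757.5 / 86166) × 360° = 24.05°.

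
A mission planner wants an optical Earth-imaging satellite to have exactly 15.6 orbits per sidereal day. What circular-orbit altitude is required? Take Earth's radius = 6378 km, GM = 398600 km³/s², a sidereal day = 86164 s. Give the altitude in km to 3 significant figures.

Required period T = 86164 / 15.6 = 5523.3 s.
From T = 2π√(a³/μ): a = (μ T²/4π²)^(1/3) = (398600 × 5523.3² / 4π²)^(1/3) = 6753 km.
Altitude h = a − R = 6753 − 6378 = 375 km.

375 km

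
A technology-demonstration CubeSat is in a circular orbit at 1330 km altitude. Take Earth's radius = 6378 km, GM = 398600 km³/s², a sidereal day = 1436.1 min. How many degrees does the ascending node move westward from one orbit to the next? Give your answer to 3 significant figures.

Semi-major axis a = 6378 + 1330 = 7708 km. Period T = 2π√(a³/μ) = 2π√(7708³/398600) = 6734.8 s = 112.25 min.
During one orbit Earth rotates (6734.8 / 86166) × 360° = 28.14°.

28.1°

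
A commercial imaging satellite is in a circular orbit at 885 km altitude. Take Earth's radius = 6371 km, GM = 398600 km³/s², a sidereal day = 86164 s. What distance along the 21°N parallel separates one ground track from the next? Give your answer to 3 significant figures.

2670 km

Semi-major axis a = 6371 + 885 = 7256 km. Period T = 2π√(a³/μ) = 2π√(7256³/398600) = 6151.2 s = 102.52 min.
Node shift per orbit = (6151.2/86164) × 360° = 25.70°.
Equatorial spacing = 25.70 × 111.2 km/° = 2858 km.
At 21° latitude, spacing = 2858 × cos(21°) = 2668 km.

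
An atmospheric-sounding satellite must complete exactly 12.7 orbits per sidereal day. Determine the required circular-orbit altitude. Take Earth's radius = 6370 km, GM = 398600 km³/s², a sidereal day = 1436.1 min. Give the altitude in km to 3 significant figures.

1380 km

Required period T = 86166 / 12.7 = 6784.7 s.
From T = 2π√(a³/μ): a = (μ T²/4π²)^(1/3) = (398600 × 6784.7² / 4π²)^(1/3) = 7746 km.
Altitude h = a − R = 7746 − 6370 = 1376 km.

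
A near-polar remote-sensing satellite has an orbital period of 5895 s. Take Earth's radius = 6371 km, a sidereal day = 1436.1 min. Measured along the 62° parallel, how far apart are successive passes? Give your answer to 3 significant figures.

Node shift per orbit = (5895.0/86166) × 360° = 24.63°.
Equatorial spacing = 24.63 × 111.2 km/° = 2739 km.
At 62° latitude, spacing = 2739 × cos(62°) = 1286 km.

1290 km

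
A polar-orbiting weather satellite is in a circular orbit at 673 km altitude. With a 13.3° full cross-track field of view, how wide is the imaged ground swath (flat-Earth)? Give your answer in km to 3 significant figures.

Half-angle = 13.3°/2 = 6.65°.
Swath width ≈ 2h·tan(θ/2) = 2 × 673 × tan(6.65°) = 156.9 km.

157 km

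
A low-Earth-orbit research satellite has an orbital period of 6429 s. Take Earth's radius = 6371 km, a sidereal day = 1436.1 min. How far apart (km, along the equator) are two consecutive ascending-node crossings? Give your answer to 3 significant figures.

During one orbit Earth rotates (6429.0 / 86166) × 360° = 26.86°.
At the equator that is 26.86° × (2π·6371/360) km/° = 26.86 × 111.2 = 2987 km.

2990 km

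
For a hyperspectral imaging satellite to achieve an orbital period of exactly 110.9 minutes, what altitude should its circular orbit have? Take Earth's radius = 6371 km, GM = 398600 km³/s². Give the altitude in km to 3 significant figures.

1280 km

T = 110.9 min = 6654.0 s.
From T = 2π√(a³/μ): a = (μ T²/4π²)^(1/3) = (398600 × 6654.0² / 4π²)^(1/3) = 7646 km.
Altitude h = a − R = 7646 − 6371 = 1275 km.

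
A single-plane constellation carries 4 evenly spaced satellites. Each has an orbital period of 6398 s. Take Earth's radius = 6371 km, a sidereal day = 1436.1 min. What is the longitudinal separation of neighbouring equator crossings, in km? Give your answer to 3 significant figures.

Single-satellite node shift = (6398.0/86166) × 360° = 26.73°.
With 4 satellites evenly phased, successive equator crossings are 26.73/4 = 6.683° apart.
That is 6.683 × 111.2 = 743 km at the equator.

743 km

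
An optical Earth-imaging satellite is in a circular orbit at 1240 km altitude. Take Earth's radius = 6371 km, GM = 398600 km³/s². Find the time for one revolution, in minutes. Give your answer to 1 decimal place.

Semi-major axis a = 6371 + 1240 = 7611 km. Period T = 2π√(a³/μ) = 2π√(7611³/398600) = 6608.1 s = 110.13 min.

110.1 min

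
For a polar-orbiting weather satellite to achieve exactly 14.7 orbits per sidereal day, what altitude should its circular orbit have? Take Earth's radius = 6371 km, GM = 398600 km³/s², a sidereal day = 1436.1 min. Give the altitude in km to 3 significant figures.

Required period T = 86166 / 14.7 = 5861.6 s.
From T = 2π√(a³/μ): a = (μ T²/4π²)^(1/3) = (398600 × 5861.6² / 4π²)^(1/3) = 7026 km.
Altitude h = a − R = 7026 − 6371 = 655 km.

655 km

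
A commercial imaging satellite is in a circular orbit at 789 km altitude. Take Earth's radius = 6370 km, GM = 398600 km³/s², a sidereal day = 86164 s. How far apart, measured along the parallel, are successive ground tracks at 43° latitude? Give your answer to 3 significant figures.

2050 km

Semi-major axis a = 6370 + 789 = 7159 km. Period T = 2π√(a³/μ) = 2π√(7159³/398600) = 6028.2 s = 100.47 min.
Node shift per orbit = (6028.2/86164) × 360° = 25.19°.
Equatorial spacing = 25.19 × 111.2 km/° = 2800 km.
At 43° latitude, spacing = 2800 × cos(43°) = 2048 km.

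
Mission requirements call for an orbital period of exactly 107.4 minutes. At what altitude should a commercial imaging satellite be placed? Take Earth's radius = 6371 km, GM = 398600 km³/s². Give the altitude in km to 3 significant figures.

1110 km

T = 107.4 min = 6444.0 s.
From T = 2π√(a³/μ): a = (μ T²/4π²)^(1/3) = (398600 × 6444.0² / 4π²)^(1/3) = 7485 km.
Altitude h = a − R = 7485 − 6371 = 1114 km.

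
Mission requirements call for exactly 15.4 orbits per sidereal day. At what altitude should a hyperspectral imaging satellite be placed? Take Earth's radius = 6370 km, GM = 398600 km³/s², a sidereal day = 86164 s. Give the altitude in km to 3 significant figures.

442 km

Required period T = 86164 / 15.4 = 5595.1 s.
From T = 2π√(a³/μ): a = (μ T²/4π²)^(1/3) = (398600 × 5595.1² / 4π²)^(1/3) = 6812 km.
Altitude h = a − R = 6812 − 6370 = 442 km.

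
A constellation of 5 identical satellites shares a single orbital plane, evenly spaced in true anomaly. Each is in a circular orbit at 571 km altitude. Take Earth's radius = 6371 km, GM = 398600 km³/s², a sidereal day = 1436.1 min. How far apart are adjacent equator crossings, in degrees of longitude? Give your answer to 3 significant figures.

4.81°

Semi-major axis a = 6371 + 571 = 6942 km. Period T = 2π√(a³/μ) = 2π√(6942³/398600) = 5756.2 s = 95.94 min.
Single-satellite node shift = (5756.2/86166) × 360° = 24.05°.
With 5 satellites evenly phased, successive equator crossings are 24.05/5 = 4.810° apart.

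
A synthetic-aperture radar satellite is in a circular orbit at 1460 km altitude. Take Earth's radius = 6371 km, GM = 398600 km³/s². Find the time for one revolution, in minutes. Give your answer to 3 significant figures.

Semi-major axis a = 6371 + 1460 = 7831 km. Period T = 2π√(a³/μ) = 2π√(7831³/398600) = 6896.6 s = 114.94 min.

115 min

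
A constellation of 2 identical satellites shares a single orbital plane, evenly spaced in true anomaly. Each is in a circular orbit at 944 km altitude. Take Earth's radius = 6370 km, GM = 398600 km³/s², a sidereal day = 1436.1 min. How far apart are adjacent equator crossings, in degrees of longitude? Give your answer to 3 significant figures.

13.0°

Semi-major axis a = 6370 + 944 = 7314 km. Period T = 2π√(a³/μ) = 2π√(7314³/398600) = 6225.1 s = 103.75 min.
Single-satellite node shift = (6225.1/86166) × 360° = 26.01°.
With 2 satellites evenly phased, successive equator crossings are 26.01/2 = 13.004° apart.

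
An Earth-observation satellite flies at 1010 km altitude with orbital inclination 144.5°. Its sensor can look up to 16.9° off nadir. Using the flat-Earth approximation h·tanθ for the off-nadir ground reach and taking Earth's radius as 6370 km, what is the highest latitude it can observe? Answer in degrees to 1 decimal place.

Retrograde orbit: the ground track reaches ±(180° − i) = ±(180 − 144.5) = ±35.5°.
Sensor half-swath on the ground ≈ 1010·tan(16.9°) = 307 km = 2.76° of latitude.
Maximum observable latitude ≈ 35.5 + 2.76 = 38.3°.

38.3°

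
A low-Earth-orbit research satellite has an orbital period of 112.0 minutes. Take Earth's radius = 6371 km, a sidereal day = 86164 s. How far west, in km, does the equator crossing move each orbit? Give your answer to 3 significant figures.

3120 km

T = 112.0 min = 6720.0 s.
During one orbit Earth rotates (6720.0 / 86164) × 360° = 28.08°.
At the equator that is 28.08° × (2π·6371/360) km/° = 28.08 × 111.2 = 3122 km.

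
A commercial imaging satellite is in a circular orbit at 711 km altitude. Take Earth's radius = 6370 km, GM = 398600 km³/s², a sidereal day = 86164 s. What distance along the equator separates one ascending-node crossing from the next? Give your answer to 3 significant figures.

Semi-major axis a = 6370 + 711 = 7081 km. Period T = 2π√(a³/μ) = 2π√(7081³/398600) = 5930.0 s = 98.83 min.
During one orbit Earth rotates (5930.0 / 86164) × 360° = 24.78°.
At the equator that is 24.78° × (2π·6370/360) km/° = 24.78 × 111.2 = 2755 km.

2750 km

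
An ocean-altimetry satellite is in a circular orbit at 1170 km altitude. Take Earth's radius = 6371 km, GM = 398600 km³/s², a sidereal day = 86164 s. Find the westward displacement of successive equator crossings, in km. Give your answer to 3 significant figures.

3030 km

Semi-major axis a = 6371 + 1170 = 7541 km. Period T = 2π√(a³/μ) = 2π√(7541³/398600) = 6517.1 s = 108.62 min.
During one orbit Earth rotates (6517.1 / 86164) × 360° = 27.23°.
At the equator that is 27.23° × (2π·6371/360) km/° = 27.23 × 111.2 = 3028 km.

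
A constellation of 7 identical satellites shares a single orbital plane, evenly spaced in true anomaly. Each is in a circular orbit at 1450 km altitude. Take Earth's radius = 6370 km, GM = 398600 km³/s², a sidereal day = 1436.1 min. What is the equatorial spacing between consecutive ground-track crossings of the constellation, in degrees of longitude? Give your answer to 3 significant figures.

Semi-major axis a = 6370 + 1450 = 7820 km. Period T = 2π√(a³/μ) = 2π√(7820³/398600) = 6882.1 s = 114.70 min.
Single-satellite node shift = (6882.1/86166) × 360° = 28.75°.
With 7 satellites evenly phased, successive equator crossings are 28.75/7 = 4.108° apart.

4.11°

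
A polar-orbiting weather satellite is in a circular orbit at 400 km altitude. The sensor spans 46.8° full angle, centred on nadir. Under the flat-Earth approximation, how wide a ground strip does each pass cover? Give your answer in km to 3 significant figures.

346 km

Half-angle = 46.8°/2 = 23.4°.
Swath width ≈ 2h·tan(θ/2) = 2 × 400 × tan(23.4°) = 346.2 km.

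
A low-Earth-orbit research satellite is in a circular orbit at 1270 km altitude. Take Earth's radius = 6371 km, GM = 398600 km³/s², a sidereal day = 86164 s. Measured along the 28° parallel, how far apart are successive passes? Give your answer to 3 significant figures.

Semi-major axis a = 6371 + 1270 = 7641 km. Period T = 2π√(a³/μ) = 2π√(7641³/398600) = 6647.2 s = 110.79 min.
Node shift per orbit = (6647.2/86164) × 360° = 27.77°.
Equatorial spacing = 27.77 × 111.2 km/° = 3088 km.
At 28° latitude, spacing = 3088 × cos(28°) = 2727 km.

2730 km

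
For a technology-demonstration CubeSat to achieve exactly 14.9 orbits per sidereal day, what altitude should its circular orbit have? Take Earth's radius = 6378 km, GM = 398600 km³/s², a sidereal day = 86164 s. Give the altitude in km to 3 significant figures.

Required period T = 86164 / 14.9 = 5782.8 s.
From T = 2π√(a³/μ): a = (μ T²/4π²)^(1/3) = (398600 × 5782.8² / 4π²)^(1/3) = 6963 km.
Altitude h = a − R = 6963 − 6378 = 585 km.

585 km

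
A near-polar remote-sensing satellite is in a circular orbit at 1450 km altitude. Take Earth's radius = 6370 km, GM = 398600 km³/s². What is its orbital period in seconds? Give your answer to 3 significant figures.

Semi-major axis a = 6370 + 1450 = 7820 km. Period T = 2π√(a³/μ) = 2π√(7820³/398600) = 6882.1 s = 114.70 min.

6880 seconds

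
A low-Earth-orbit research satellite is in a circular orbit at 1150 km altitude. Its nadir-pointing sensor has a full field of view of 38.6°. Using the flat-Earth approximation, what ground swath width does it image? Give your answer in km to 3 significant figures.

805 km

Half-angle = 38.6°/2 = 19.3°.
Swath width ≈ 2h·tan(θ/2) = 2 × 1150 × tan(19.3°) = 805.4 km.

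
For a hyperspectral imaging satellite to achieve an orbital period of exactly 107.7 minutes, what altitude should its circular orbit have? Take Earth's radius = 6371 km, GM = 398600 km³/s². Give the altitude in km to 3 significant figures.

1130 km

T = 107.7 min = 6462.0 s.
From T = 2π√(a³/μ): a = (μ T²/4π²)^(1/3) = (398600 × 6462.0² / 4π²)^(1/3) = 7498 km.
Altitude h = a − R = 7498 − 6371 = 1127 km.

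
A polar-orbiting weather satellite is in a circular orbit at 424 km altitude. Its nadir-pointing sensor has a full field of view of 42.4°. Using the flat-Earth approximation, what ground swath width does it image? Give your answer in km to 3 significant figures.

Half-angle = 42.4°/2 = 21.2°.
Swath width ≈ 2h·tan(θ/2) = 2 × 424 × tan(21.2°) = 328.9 km.

329 km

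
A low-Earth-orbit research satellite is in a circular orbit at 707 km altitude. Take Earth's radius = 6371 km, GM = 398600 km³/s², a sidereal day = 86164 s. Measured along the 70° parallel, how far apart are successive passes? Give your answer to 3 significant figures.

942 km

Semi-major axis a = 6371 + 707 = 7078 km. Period T = 2π√(a³/μ) = 2π√(7078³/398600) = 5926.2 s = 98.77 min.
Node shift per orbit = (5926.2/86164) × 360° = 24.76°.
Equatorial spacing = 24.76 × 111.2 km/° = 2753 km.
At 70° latitude, spacing = 2753 × cos(70°) = 942 km.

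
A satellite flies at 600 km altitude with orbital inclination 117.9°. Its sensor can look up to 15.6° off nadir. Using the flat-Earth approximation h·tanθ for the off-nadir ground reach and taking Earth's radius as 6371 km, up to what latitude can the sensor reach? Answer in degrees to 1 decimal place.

63.6°

Retrograde orbit: the ground track reaches ±(180° − i) = ±(180 − 117.9) = ±62.1°.
Sensor half-swath on the ground ≈ 600·tan(15.6°) = 168 km = 1.51° of latitude.
Maximum observable latitude ≈ 62.1 + 1.51 = 63.6°.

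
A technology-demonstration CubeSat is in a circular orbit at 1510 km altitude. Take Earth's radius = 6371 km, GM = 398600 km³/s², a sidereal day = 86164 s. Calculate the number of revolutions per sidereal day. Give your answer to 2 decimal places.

12.37

Semi-major axis a = 6371 + 1510 = 7881 km. Period T = 2π√(a³/μ) = 2π√(7881³/398600) = 6962.8 s = 116.05 min.
Orbits per sidereal day = 86164 / 6962.8 = 12.375.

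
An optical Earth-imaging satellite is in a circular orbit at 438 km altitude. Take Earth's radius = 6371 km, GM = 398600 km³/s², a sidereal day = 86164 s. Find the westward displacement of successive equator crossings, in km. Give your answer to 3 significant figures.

2600 km

Semi-major axis a = 6371 + 438 = 6809 km. Period T = 2π√(a³/μ) = 2π√(6809³/398600) = 5591.6 s = 93.19 min.
During one orbit Earth rotates (5591.6 / 86164) × 360° = 23.36°.
At the equator that is 23.36° × (2π·6371/360) km/° = 23.36 × 111.2 = 2598 km.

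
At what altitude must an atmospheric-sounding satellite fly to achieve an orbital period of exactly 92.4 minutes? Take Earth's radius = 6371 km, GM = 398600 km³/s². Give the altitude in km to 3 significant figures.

399 km

T = 92.4 min = 5544.0 s.
From T = 2π√(a³/μ): a = (μ T²/4π²)^(1/3) = (398600 × 5544.0² / 4π²)^(1/3) = 6770 km.
Altitude h = a − R = 6770 − 6371 = 399 km.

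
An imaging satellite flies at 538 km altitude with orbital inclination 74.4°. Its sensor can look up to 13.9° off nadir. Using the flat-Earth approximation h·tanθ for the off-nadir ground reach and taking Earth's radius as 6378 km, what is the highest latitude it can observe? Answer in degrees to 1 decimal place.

75.6°

For a prograde orbit the ground track reaches latitude ±i = ±74.4°.
Sensor half-swath on the ground ≈ 538·tan(13.9°) = 133 km = 1.20° of latitude.
Maximum observable latitude ≈ 74.4 + 1.20 = 75.6°.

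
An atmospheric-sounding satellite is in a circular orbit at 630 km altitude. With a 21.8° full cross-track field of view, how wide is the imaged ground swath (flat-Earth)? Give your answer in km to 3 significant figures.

243 km

Half-angle = 21.8°/2 = 10.9°.
Swath width ≈ 2h·tan(θ/2) = 2 × 630 × tan(10.9°) = 242.6 km.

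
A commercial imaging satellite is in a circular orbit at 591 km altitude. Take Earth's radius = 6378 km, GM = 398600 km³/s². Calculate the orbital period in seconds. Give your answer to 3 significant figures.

5790 seconds

Semi-major axis a = 6378 + 591 = 6969 km. Period T = 2π√(a³/μ) = 2π√(6969³/398600) = 5789.8 s = 96.50 min.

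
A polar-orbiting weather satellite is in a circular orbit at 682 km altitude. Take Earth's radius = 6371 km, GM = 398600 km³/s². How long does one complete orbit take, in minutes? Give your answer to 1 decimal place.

Semi-major axis a = 6371 + 682 = 7053 km. Period T = 2π√(a³/μ) = 2π√(7053³/398600) = 5894.8 s = 98.25 min.

98.2 min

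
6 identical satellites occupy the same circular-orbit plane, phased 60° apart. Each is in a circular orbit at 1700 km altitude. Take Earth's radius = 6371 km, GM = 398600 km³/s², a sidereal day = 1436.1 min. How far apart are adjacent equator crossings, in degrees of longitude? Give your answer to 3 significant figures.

Semi-major axis a = 6371 + 1700 = 8071 km. Period T = 2π√(a³/μ) = 2π√(8071³/398600) = 7216.1 s = 120.27 min.
Single-satellite node shift = (7216.1/86166) × 360° = 30.15°.
With 6 satellites evenly phased, successive equator crossings are 30.15/6 = 5.025° apart.

5.02°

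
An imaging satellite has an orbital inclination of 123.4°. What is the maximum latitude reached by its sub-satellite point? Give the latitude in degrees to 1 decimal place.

56.6°

Retrograde orbit: the ground track reaches ±(180° − i) = ±(180 − 123.4) = ±56.6°.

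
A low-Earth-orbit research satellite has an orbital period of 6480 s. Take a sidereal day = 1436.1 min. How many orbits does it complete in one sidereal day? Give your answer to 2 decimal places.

Orbits per sidereal day = 86166 / 6480.0 = 13.297.

13.30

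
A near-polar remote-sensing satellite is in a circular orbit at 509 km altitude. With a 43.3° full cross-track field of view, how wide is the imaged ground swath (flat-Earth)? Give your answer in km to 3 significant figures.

Half-angle = 43.3°/2 = 21.65°.
Swath width ≈ 2h·tan(θ/2) = 2 × 509 × tan(21.65°) = 404.1 km.

404 km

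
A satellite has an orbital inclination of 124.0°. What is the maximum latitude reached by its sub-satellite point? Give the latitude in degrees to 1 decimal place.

56.0°

Retrograde orbit: the ground track reaches ±(180° − i) = ±(180 − 124.0) = ±56.0°.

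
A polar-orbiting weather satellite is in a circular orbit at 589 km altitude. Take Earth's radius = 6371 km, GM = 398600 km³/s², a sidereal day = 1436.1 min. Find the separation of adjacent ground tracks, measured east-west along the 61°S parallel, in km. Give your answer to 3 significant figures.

Semi-major axis a = 6371 + 589 = 6960 km. Period T = 2π√(a³/μ) = 2π√(6960³/398600) = 5778.6 s = 96.31 min.
Node shift per orbit = (5778.6/86166) × 360° = 24.14°.
Equatorial spacing = 24.14 × 111.2 km/° = 2685 km.
At 61° latitude, spacing = 2685 × cos(61°) = 1302 km.

1300 km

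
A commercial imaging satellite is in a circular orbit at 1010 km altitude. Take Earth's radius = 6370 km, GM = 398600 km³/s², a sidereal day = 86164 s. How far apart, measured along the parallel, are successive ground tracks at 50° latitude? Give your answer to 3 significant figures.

1880 km

Semi-major axis a = 6370 + 1010 = 7380 km. Period T = 2π√(a³/μ) = 2π√(7380³/398600) = 6309.5 s = 105.16 min.
Node shift per orbit = (6309.5/86164) × 360° = 26.36°.
Equatorial spacing = 26.36 × 111.2 km/° = 2931 km.
At 50° latitude, spacing = 2931 × cos(50°) = 1884 km.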